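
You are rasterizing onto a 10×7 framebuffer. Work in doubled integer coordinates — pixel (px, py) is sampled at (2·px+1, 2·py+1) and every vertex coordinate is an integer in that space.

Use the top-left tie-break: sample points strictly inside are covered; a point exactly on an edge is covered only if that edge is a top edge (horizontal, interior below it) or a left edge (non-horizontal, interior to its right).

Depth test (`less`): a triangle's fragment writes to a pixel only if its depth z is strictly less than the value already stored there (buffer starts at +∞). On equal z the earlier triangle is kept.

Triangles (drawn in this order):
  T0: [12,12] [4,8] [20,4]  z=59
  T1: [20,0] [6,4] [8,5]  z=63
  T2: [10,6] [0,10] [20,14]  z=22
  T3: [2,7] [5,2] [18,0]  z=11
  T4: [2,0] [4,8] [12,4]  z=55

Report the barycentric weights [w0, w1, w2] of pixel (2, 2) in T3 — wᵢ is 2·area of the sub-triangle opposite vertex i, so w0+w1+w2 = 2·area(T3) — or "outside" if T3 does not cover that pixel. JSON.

T0:
  2·area = 96
  edge (12, 12)→(4, 8): d=(-8,-4) top-left  bias=+0
  edge (4, 8)→(20, 4): d=(16,-4) top-left  bias=+0
  edge (20, 4)→(12, 12): d=(-8,8) right/bottom  bias=-1
    (8,2)@(17, 5): e=[76,4,16] → █
    (9,2)@(19, 5): e=[84,12,0] → ·  [on edge]
    (4,3)@(9, 7): e=[28,4,64] → █
    (5,3)@(11, 7): e=[36,12,48] → █
    (6,3)@(13, 7): e=[44,20,32] → █
    (7,3)@(15, 7): e=[52,28,16] → █
    (8,3)@(17, 7): e=[60,36,0] → ·  [on edge]
    (3,4)@(7, 9): e=[4,28,64] → █
    (7,4)@(15, 9): e=[36,60,0] → ·  [on edge]
    (3,5)@(7, 11): e=[-12,60,48] → ·
    (4,5)@(9, 11): e=[-4,68,32] → ·
    (5,5)@(11, 11): e=[4,76,16] → █
    (6,5)@(13, 11): e=[12,84,0] → ·  [on edge]
    (5,6)@(11, 13): e=[-12,108,0] → ·  [on edge]
  covered (10 px):
    · · · · · · · · · ·
    · · · · · · · · · ·
    · · · · · · · · █ ·
    · · · · █ █ █ █ · ·
    · · · █ █ █ █ · · ·
    · · · · · █ · · · ·
    · · · · · · · · · ·
T1:
  2·area = 22  (B↔C swapped to make it positive)
  edge (20, 0)→(8, 5): d=(-12,5) right/bottom  bias=-1
  edge (8, 5)→(6, 4): d=(-2,-1) top-left  bias=+0
  edge (6, 4)→(20, 0): d=(14,-4) top-left  bias=+0
    (8,0)@(17, 1): e=[3,17,2] → █
    (9,0)@(19, 1): e=[-7,19,10] → ·
    (5,1)@(11, 3): e=[9,7,6] → █
    (6,1)@(13, 3): e=[-1,9,14] → ·
    (8,1)@(17, 3): e=[-21,13,30] → ·
    (5,2)@(11, 5): e=[-15,3,34] → ·
  covered (2 px):
    · · · · · · · · █ ·
    · · · · · █ · · · ·
    · · · · · · · · · ·
    · · · · · · · · · ·
    · · · · · · · · · ·
    · · · · · · · · · ·
    · · · · · · · · · ·
T2:
  2·area = 120  (B↔C swapped to make it positive)
  edge (10, 6)→(20, 14): d=(10,8) right/bottom  bias=-1
  edge (20, 14)→(0, 10): d=(-20,-4) top-left  bias=+0
  edge (0, 10)→(10, 6): d=(10,-4) top-left  bias=+0
    (4,3)@(9, 7): e=[18,96,6] → █
    (5,3)@(11, 7): e=[2,104,14] → █
    (6,3)@(13, 7): e=[-14,112,22] → ·
    (1,4)@(3, 9): e=[86,32,2] → █
    (2,4)@(5, 9): e=[70,40,10] → █
    (3,4)@(7, 9): e=[54,48,18] → █
    (6,4)@(13, 9): e=[6,72,42] → █
    (7,4)@(15, 9): e=[-10,80,50] → ·
    (1,5)@(3, 11): e=[106,-8,22] → ·
    (2,5)@(5, 11): e=[90,0,30] → █  [on edge]
    (7,5)@(15, 11): e=[10,40,70] → █
    (8,5)@(17, 11): e=[-6,48,78] → ·
    (7,6)@(15, 13): e=[30,0,90] → █  [on edge]
  covered (16 px):
    · · · · · · · · · ·
    · · · · · · · · · ·
    · · · · · · · · · ·
    · · · · █ █ · · · ·
    · █ █ █ █ █ █ · · ·
    · · █ █ █ █ █ █ · ·
    · · · · · · · █ █ ·
T3:
  2·area = 59
  edge (2, 7)→(5, 2): d=(3,-5) top-left  bias=+0
  edge (5, 2)→(18, 0): d=(13,-2) top-left  bias=+0
  edge (18, 0)→(2, 7): d=(-16,7) right/bottom  bias=-1
    (6,0)@(13, 1): e=[37,3,19] → █
    (7,0)@(15, 1): e=[47,7,5] → █
    (8,0)@(17, 1): e=[57,11,-9] → ·
    (2,1)@(5, 3): e=[3,13,43] → █
    (3,1)@(7, 3): e=[13,17,29] → █
    (4,1)@(9, 3): e=[23,21,15] → █
    (5,1)@(11, 3): e=[33,25,1] → █
    (6,1)@(13, 3): e=[43,29,-13] → ·
    (7,1)@(15, 3): e=[53,33,-27] → ·
    (2,2)@(5, 5): e=[9,39,11] → █
    (3,2)@(7, 5): e=[19,43,-3] → ·
    (4,2)@(9, 5): e=[29,47,-17] → ·
  covered (7 px):
    · · · · · · █ █ · ·
    · · █ █ █ █ · · · ·
    · · █ · · · · · · ·
    · · · · · · · · · ·
    · · · · · · · · · ·
    · · · · · · · · · ·
    · · · · · · · · · ·
T4:
  2·area = 72  (B↔C swapped to make it positive)
  edge (2, 0)→(12, 4): d=(10,4) right/bottom  bias=-1
  edge (12, 4)→(4, 8): d=(-8,4) right/bottom  bias=-1
  edge (4, 8)→(2, 0): d=(-2,-8) top-left  bias=+0
    (1,0)@(3, 1): e=[6,60,6] → █
    (2,0)@(5, 1): e=[-2,52,22] → ·
    (1,1)@(3, 3): e=[26,44,2] → █
    (2,1)@(5, 3): e=[18,36,18] → █
    (3,1)@(7, 3): e=[10,28,34] → █
    (4,1)@(9, 3): e=[2,20,50] → █
    (5,1)@(11, 3): e=[-6,12,66] → ·
    (1,2)@(3, 5): e=[46,28,-2] → ·
    (2,2)@(5, 5): e=[38,20,14] → █
    (5,2)@(11, 5): e=[14,-4,62] → ·
    (2,3)@(5, 7): e=[58,4,10] → █
    (3,3)@(7, 7): e=[50,-4,26] → ·
  covered (9 px):
    · █ · · · · · · · ·
    · █ █ █ █ · · · · ·
    · · █ █ █ · · · · ·
    · · █ · · · · · · ·
    · · · · · · · · · ·
    · · · · · · · · · ·
    · · · · · · · · · ·

Result: [39,11,9]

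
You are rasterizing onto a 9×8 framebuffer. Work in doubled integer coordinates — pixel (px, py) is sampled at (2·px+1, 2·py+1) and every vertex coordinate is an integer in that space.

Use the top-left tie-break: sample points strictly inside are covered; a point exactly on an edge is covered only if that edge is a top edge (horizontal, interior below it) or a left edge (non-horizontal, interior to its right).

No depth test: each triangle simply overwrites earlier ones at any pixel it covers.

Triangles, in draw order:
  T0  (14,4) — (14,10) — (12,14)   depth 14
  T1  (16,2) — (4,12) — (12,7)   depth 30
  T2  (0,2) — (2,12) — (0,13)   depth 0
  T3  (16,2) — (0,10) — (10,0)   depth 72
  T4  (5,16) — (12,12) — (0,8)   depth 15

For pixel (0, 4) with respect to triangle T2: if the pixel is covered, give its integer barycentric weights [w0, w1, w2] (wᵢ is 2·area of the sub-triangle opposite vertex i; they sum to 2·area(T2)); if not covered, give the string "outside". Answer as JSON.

T0:
  2·area = 12
  edge (14, 4)→(14, 10): d=(0,6) right/bottom  bias=-1
  edge (14, 10)→(12, 14): d=(-2,4) right/bottom  bias=-1
  edge (12, 14)→(14, 4): d=(2,-10) top-left  bias=+0
    (6,4)@(13, 9): e=[6,6,0] → #  [on edge]
    (7,4)@(15, 9): e=[-6,-2,20] → ·
    (6,5)@(13, 11): e=[6,2,4] → #
    (7,5)@(15, 11): e=[-6,-6,24] → ·
    (6,6)@(13, 13): e=[6,-2,8] → ·
  covered (2 px):
    · · · · · · · · ·
    · · · · · · · · ·
    · · · · · · · · ·
    · · · · · · · · ·
    · · · · · · # · ·
    · · · · · · # · ·
    · · · · · · · · ·
    · · · · · · · · ·
T1:
  2·area = 20  (B↔C swapped to make it positive)
  edge (16, 2)→(12, 7): d=(-4,5) right/bottom  bias=-1
  edge (12, 7)→(4, 12): d=(-8,5) right/bottom  bias=-1
  edge (4, 12)→(16, 2): d=(12,-10) top-left  bias=+0
    (7,1)@(15, 3): e=[1,17,2] → #
    (8,1)@(17, 3): e=[-9,7,22] → ·
    (6,2)@(13, 5): e=[3,11,6] → #
    (7,2)@(15, 5): e=[-7,1,26] → ·
    (5,3)@(11, 7): e=[5,5,10] → #
    (6,3)@(13, 7): e=[-5,-5,30] → ·
    (5,4)@(11, 9): e=[-3,-11,34] → ·
  covered (3 px):
    · · · · · · · · ·
    · · · · · · · # ·
    · · · · · · # · ·
    · · · · · # · · ·
    · · · · · · · · ·
    · · · · · · · · ·
    · · · · · · · · ·
    · · · · · · · · ·
T2:
  2·area = 22
  edge (0, 2)→(2, 12): d=(2,10) right/bottom  bias=-1
  edge (2, 12)→(0, 13): d=(-2,1) right/bottom  bias=-1
  edge (0, 13)→(0, 2): d=(0,-11) top-left  bias=+0
    (0,3)@(1, 7): e=[0,11,11] → ·  [on edge]
    (0,4)@(1, 9): e=[4,7,11] → #
    (1,4)@(3, 9): e=[-16,5,33] → ·
    (0,5)@(1, 11): e=[8,3,11] → #
    (1,5)@(3, 11): e=[-12,1,33] → ·
    (0,6)@(1, 13): e=[12,-1,11] → ·
  covered (2 px):
    · · · · · · · · ·
    · · · · · · · · ·
    · · · · · · · · ·
    · · · · · · · · ·
    # · · · · · · · ·
    # · · · · · · · ·
    · · · · · · · · ·
    · · · · · · · · ·
T3:
  2·area = 80
  edge (16, 2)→(0, 10): d=(-16,8) right/bottom  bias=-1
  edge (0, 10)→(10, 0): d=(10,-10) top-left  bias=+0
  edge (10, 0)→(16, 2): d=(6,2) right/bottom  bias=-1
    (4,0)@(9, 1): e=[72,0,8] → #  [on edge]
    (5,0)@(11, 1): e=[56,20,4] → #
    (6,0)@(13, 1): e=[40,40,0] → ·  [on edge]
    (3,1)@(7, 3): e=[56,0,24] → #  [on edge]
    (6,1)@(13, 3): e=[8,60,12] → #
    (7,1)@(15, 3): e=[-8,80,8] → ·
    (2,2)@(5, 5): e=[40,0,40] → #  [on edge]
    (5,2)@(11, 5): e=[-8,60,28] → ·
    (6,2)@(13, 5): e=[-24,80,24] → ·
    (1,3)@(3, 7): e=[24,0,56] → #  [on edge]
    (3,3)@(7, 7): e=[-8,40,48] → ·
    (4,3)@(9, 7): e=[-24,60,44] → ·
    (0,4)@(1, 9): e=[8,0,72] → #  [on edge]
  covered (12 px):
    · · · · # # · · ·
    · · · # # # # · ·
    · · # # # · · · ·
    · # # · · · · · ·
    # · · · · · · · ·
    · · · · · · · · ·
    · · · · · · · · ·
    · · · · · · · · ·
T4:
  2·area = 76  (B↔C swapped to make it positive)
  edge (5, 16)→(0, 8): d=(-5,-8) top-left  bias=+0
  edge (0, 8)→(12, 12): d=(12,4) right/bottom  bias=-1
  edge (12, 12)→(5, 16): d=(-7,4) right/bottom  bias=-1
    (0,4)@(1, 9): e=[3,8,65] → #
    (1,4)@(3, 9): e=[19,0,57] → ·  [on edge]
    (0,5)@(1, 11): e=[-7,32,51] → ·
    (1,5)@(3, 11): e=[9,24,43] → #
    (2,5)@(5, 11): e=[25,16,35] → #
    (3,5)@(7, 11): e=[41,8,27] → #
    (4,5)@(9, 11): e=[57,0,19] → ·  [on edge]
    (1,6)@(3, 13): e=[-1,48,29] → ·
    (2,6)@(5, 13): e=[15,40,21] → #
    (4,6)@(9, 13): e=[47,24,5] → #
    (5,6)@(11, 13): e=[63,16,-3] → ·
    (7,6)@(15, 13): e=[95,0,-19] → ·  [on edge]
  covered (8 px):
    · · · · · · · · ·
    · · · · · · · · ·
    · · · · · · · · ·
    · · · · · · · · ·
    # · · · · · · · ·
    · # # # · · · · ·
    · · # # # · · · ·
    · · # · · · · · ·

Result: [7,11,4]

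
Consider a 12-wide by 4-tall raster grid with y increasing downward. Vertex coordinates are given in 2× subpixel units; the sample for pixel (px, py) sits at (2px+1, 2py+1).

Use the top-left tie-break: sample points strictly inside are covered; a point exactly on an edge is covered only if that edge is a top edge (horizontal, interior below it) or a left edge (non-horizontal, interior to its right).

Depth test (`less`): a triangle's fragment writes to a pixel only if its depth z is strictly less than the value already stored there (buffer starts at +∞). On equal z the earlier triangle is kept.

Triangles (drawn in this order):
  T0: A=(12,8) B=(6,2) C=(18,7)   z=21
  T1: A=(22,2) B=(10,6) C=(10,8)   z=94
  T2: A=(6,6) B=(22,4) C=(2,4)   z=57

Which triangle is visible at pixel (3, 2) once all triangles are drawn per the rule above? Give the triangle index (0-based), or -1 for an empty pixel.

T0:
  2·area = 42
  edge (12, 8)→(6, 2): d=(-6,-6) top-left  bias=+0
  edge (6, 2)→(18, 7): d=(12,5) right/bottom  bias=-1
  edge (18, 7)→(12, 8): d=(-6,1) right/bottom  bias=-1
    (2,0)@(5, 1): e=[0,-7,49] → .  [on edge]
    (3,1)@(7, 3): e=[0,7,35] → X  [on edge]
    (4,1)@(9, 3): e=[12,-3,33] → .
    (3,2)@(7, 5): e=[-12,31,23] → .
    (4,2)@(9, 5): e=[0,21,21] → X  [on edge]
    (5,2)@(11, 5): e=[12,11,19] → X
    (6,2)@(13, 5): e=[24,1,17] → X
    (7,2)@(15, 5): e=[36,-9,15] → .
    (4,3)@(9, 7): e=[-12,45,9] → .
    (5,3)@(11, 7): e=[0,35,7] → X  [on edge]
    (7,3)@(15, 7): e=[24,15,3] → X
    (8,3)@(17, 7): e=[36,5,1] → X
  covered (8 px):
    . . . . . . . . . . . .
    . . . X . . . . . . . .
    . . . . X X X . . . . .
    . . . . . X X X X . . .
T1:
  2·area = 24  (B↔C swapped to make it positive)
  edge (22, 2)→(10, 8): d=(-12,6) right/bottom  bias=-1
  edge (10, 8)→(10, 6): d=(0,-2) top-left  bias=+0
  edge (10, 6)→(22, 2): d=(12,-4) top-left  bias=+0
    (9,1)@(19, 3): e=[6,18,0] → X  [on edge]
    (10,1)@(21, 3): e=[-6,22,8] → .
    (6,2)@(13, 5): e=[18,6,0] → X  [on edge]
    (7,2)@(15, 5): e=[6,10,8] → X
    (8,2)@(17, 5): e=[-6,14,16] → .
    (9,2)@(19, 5): e=[-18,18,24] → .
    (3,3)@(7, 7): e=[30,-6,0] → .  [on edge]
    (5,3)@(11, 7): e=[6,2,16] → X
    (6,3)@(13, 7): e=[-6,6,24] → .
    (7,3)@(15, 7): e=[-18,10,32] → .
  covered (4 px):
    . . . . . . . . . . . .
    . . . . . . . . . X . .
    . . . . . . X X . . . .
    . . . . . X . . . . . .
T2:
  2·area = 40  (B↔C swapped to make it positive)
  edge (6, 6)→(2, 4): d=(-4,-2) top-left  bias=+0
  edge (2, 4)→(22, 4): d=(20,0) top-left  bias=+0
  edge (22, 4)→(6, 6): d=(-16,2) right/bottom  bias=-1
    (2,2)@(5, 5): e=[2,20,18] → X
    (3,2)@(7, 5): e=[6,20,14] → X
    (4,2)@(9, 5): e=[10,20,10] → X
    (5,2)@(11, 5): e=[14,20,6] → X
    (6,2)@(13, 5): e=[18,20,2] → X
    (7,2)@(15, 5): e=[22,20,-2] → .
    (2,3)@(5, 7): e=[-6,60,-14] → .
    (3,3)@(7, 7): e=[-2,60,-18] → .
    (4,3)@(9, 7): e=[2,60,-22] → .
    (5,3)@(11, 7): e=[6,60,-26] → .
    (6,3)@(13, 7): e=[10,60,-30] → .
  covered (5 px):
    . . . . . . . . . . . .
    . . . . . . . . . . . .
    . . X X X X X . . . . .
    . . . . . . . . . . . .

Z-buffer (winner per pixel, '.' = empty):
  . . . . . . . . . . . .
  . . . 0 . . . . . 1 . .
  . . 2 2 0 0 0 1 . . . .
  . . . . . 0 0 0 0 . . .

Result: 2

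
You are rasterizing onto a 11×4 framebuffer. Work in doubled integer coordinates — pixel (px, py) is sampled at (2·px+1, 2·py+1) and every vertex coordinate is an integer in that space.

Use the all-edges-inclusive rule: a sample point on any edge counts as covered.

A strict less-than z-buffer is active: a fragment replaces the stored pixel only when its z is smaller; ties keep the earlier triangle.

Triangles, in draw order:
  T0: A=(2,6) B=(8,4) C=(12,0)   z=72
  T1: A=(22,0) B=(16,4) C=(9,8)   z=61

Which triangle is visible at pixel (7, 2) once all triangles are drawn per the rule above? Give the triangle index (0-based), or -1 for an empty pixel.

T0:
  2·area = 16  (B↔C swapped to make it positive)
  edge (2, 6)→(12, 0): d=(10,-6) inclusive
  edge (12, 0)→(8, 4): d=(-4,4) inclusive
  edge (8, 4)→(2, 6): d=(-6,2) inclusive
    (5,0)@(11, 1): e=[4,0,12] → #  [on edge]
    (6,0)@(13, 1): e=[16,-8,8] → ·
    (8,0)@(17, 1): e=[40,-24,0] → ·  [on edge]
    (3,1)@(7, 3): e=[0,8,8] → #  [on edge]
    (4,1)@(9, 3): e=[12,0,4] → #  [on edge]
    (5,1)@(11, 3): e=[24,-8,0] → ·  [on edge]
    (2,2)@(5, 5): e=[8,8,0] → #  [on edge]
    (3,2)@(7, 5): e=[20,0,-4] → ·  [on edge]
    (4,2)@(9, 5): e=[32,-8,-8] → ·
    (2,3)@(5, 7): e=[28,0,-12] → ·  [on edge]
  covered (4 px):
    · · · · · # · · · · ·
    · · · # # · · · · · ·
    · · # · · · · · · · ·
    · · · · · · · · · · ·
T1:
  2·area = 4
  edge (22, 0)→(16, 4): d=(-6,4) inclusive
  edge (16, 4)→(9, 8): d=(-7,4) inclusive
  edge (9, 8)→(22, 0): d=(13,-8) inclusive
  covered (0 px):
    · · · · · · · · · · ·
    · · · · · · · · · · ·
    · · · · · · · · · · ·
    · · · · · · · · · · ·

Z-buffer (winner per pixel, '.' = empty):
  . . . . . 0 . . . . .
  . . . 0 0 . . . . . .
  . . 0 . . . . . . . .
  . . . . . . . . . . .

Result: -1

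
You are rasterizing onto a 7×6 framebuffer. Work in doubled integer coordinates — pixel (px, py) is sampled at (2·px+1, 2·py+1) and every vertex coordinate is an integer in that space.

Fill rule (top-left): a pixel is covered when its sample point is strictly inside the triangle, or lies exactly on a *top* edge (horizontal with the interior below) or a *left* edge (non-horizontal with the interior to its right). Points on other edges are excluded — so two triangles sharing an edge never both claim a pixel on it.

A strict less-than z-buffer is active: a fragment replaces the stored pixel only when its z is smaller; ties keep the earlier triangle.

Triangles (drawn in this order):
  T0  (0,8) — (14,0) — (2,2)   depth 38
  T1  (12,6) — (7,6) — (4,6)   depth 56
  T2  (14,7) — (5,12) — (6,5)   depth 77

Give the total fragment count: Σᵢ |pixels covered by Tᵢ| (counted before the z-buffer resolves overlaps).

T0:
  2·area = 68  (B↔C swapped to make it positive)
  edge (0, 8)→(2, 2): d=(2,-6) top-left  bias=+0
  edge (2, 2)→(14, 0): d=(12,-2) top-left  bias=+0
  edge (14, 0)→(0, 8): d=(-14,8) right/bottom  bias=-1
    (4,0)@(9, 1): e=[40,2,26] → X
    (5,0)@(11, 1): e=[52,6,10] → X
    (6,0)@(13, 1): e=[64,10,-6] → .
    (1,1)@(3, 3): e=[8,14,46] → X
    (2,1)@(5, 3): e=[20,18,30] → X
    (3,1)@(7, 3): e=[32,22,14] → X
    (4,1)@(9, 3): e=[44,26,-2] → .
    (5,1)@(11, 3): e=[56,30,-18] → .
    (0,2)@(1, 5): e=[0,34,34] → X  [on edge]
    (3,2)@(7, 5): e=[36,46,-14] → .
    (0,3)@(1, 7): e=[4,58,6] → X
    (1,3)@(3, 7): e=[16,62,-10] → .
  covered (9 px):
    . . . . X X .
    . X X X . . .
    X X X . . . .
    X . . . . . .
    . . . . . . .
    . . . . . . .
T1:
  degenerate (2·area = 0) — covers nothing
T2:
  2·area = 58
  edge (14, 7)→(5, 12): d=(-9,5) right/bottom  bias=-1
  edge (5, 12)→(6, 5): d=(1,-7) top-left  bias=+0
  edge (6, 5)→(14, 7): d=(8,2) right/bottom  bias=-1
    (3,3)@(7, 7): e=[35,9,14] → X
    (4,3)@(9, 7): e=[25,23,10] → X
    (5,3)@(11, 7): e=[15,37,6] → X
    (6,3)@(13, 7): e=[5,51,2] → X
    (3,4)@(7, 9): e=[17,11,30] → X
    (5,4)@(11, 9): e=[-3,39,22] → .
    (6,4)@(13, 9): e=[-13,53,18] → .
    (3,5)@(7, 11): e=[-1,13,46] → .
    (4,5)@(9, 11): e=[-11,27,42] → .
  covered (6 px):
    . . . . . . .
    . . . . . . .
    . . . . . . .
    . . . X X X X
    . . . X X . .
    . . . . . . .

Result: 15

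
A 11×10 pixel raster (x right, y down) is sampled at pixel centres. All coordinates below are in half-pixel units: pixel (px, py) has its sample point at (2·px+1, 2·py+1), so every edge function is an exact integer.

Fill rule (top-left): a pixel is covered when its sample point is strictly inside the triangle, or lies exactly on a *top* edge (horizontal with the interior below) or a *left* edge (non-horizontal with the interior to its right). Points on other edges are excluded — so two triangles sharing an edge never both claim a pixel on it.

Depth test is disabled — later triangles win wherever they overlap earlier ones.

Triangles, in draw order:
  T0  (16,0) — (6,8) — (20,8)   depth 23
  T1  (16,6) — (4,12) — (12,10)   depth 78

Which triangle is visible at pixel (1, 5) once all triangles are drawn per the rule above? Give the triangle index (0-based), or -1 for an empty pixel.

T0:
  2·area = 112  (B↔C swapped to make it positive)
  edge (16, 0)→(20, 8): d=(4,8) right/bottom  bias=-1
  edge (20, 8)→(6, 8): d=(-14,0) right/bottom  bias=-1
  edge (6, 8)→(16, 0): d=(10,-8) top-left  bias=+0
    (7,0)@(15, 1): e=[12,98,2] → █
    (8,0)@(17, 1): e=[-4,98,18] → ·
    (6,1)@(13, 3): e=[36,70,6] → █
    (8,1)@(17, 3): e=[4,70,38] → █
    (9,1)@(19, 3): e=[-12,70,54] → ·
    (5,2)@(11, 5): e=[60,42,10] → █
    (9,2)@(19, 5): e=[-4,42,74] → ·
    (4,3)@(9, 7): e=[84,14,14] → █
    (9,3)@(19, 7): e=[4,14,94] → █
    (10,3)@(21, 7): e=[-12,14,110] → ·
    (4,4)@(9, 9): e=[92,-14,34] → ·
    (5,4)@(11, 9): e=[76,-14,50] → ·
  covered (14 px):
    · · · · · · · █ · · ·
    · · · · · · █ █ █ · ·
    · · · · · █ █ █ █ · ·
    · · · · █ █ █ █ █ █ ·
    · · · · · · · · · · ·
    · · · · · · · · · · ·
    · · · · · · · · · · ·
    · · · · · · · · · · ·
    · · · · · · · · · · ·
    · · · · · · · · · · ·
T1:
  2·area = 24  (B↔C swapped to make it positive)
  edge (16, 6)→(12, 10): d=(-4,4) right/bottom  bias=-1
  edge (12, 10)→(4, 12): d=(-8,2) right/bottom  bias=-1
  edge (4, 12)→(16, 6): d=(12,-6) top-left  bias=+0
    (10,0)@(21, 1): e=[0,54,-30] → ·  [on edge]
    (9,1)@(19, 3): e=[0,42,-18] → ·  [on edge]
    (8,2)@(17, 5): e=[0,30,-6] → ·  [on edge]
    (7,3)@(15, 7): e=[0,18,6] → ·  [on edge]
    (5,4)@(11, 9): e=[8,10,6] → █
    (6,4)@(13, 9): e=[0,6,18] → ·  [on edge]
    (3,5)@(7, 11): e=[16,2,6] → █
    (4,5)@(9, 11): e=[8,-2,18] → ·
    (5,5)@(11, 11): e=[0,-6,30] → ·  [on edge]
    (3,6)@(7, 13): e=[8,-14,30] → ·
    (4,6)@(9, 13): e=[0,-18,42] → ·  [on edge]
    (3,7)@(7, 15): e=[0,-30,54] → ·  [on edge]
    (2,8)@(5, 17): e=[0,-42,66] → ·  [on edge]
    (1,9)@(3, 19): e=[0,-54,78] → ·  [on edge]
  covered (2 px):
    · · · · · · · · · · ·
    · · · · · · · · · · ·
    · · · · · · · · · · ·
    · · · · · · · · · · ·
    · · · · · █ · · · · ·
    · · · █ · · · · · · ·
    · · · · · · · · · · ·
    · · · · · · · · · · ·
    · · · · · · · · · · ·
    · · · · · · · · · · ·

Z-buffer (winner per pixel, '.' = empty):
  . . . . . . . 0 . . .
  . . . . . . 0 0 0 . .
  . . . . . 0 0 0 0 . .
  . . . . 0 0 0 0 0 0 .
  . . . . . 1 . . . . .
  . . . 1 . . . . . . .
  . . . . . . . . . . .
  . . . . . . . . . . .
  . . . . . . . . . . .
  . . . . . . . . . . .

Final: -1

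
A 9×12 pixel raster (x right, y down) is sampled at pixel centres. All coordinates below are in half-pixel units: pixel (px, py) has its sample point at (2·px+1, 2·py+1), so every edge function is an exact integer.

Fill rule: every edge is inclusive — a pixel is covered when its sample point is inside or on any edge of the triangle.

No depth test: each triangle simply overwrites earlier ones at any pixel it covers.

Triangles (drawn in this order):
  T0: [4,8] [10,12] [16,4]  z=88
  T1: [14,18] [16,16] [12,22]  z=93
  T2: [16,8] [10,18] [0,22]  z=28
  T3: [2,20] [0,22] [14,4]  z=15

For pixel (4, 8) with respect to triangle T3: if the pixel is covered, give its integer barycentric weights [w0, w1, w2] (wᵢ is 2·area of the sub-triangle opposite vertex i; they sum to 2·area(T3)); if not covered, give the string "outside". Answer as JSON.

T0:
  2·area = 72  (B↔C swapped to make it positive)
  edge (4, 8)→(16, 4): d=(12,-4) inclusive
  edge (16, 4)→(10, 12): d=(-6,8) inclusive
  edge (10, 12)→(4, 8): d=(-6,-4) inclusive
    (6,2)@(13, 5): e=[0,18,54] → █  [on edge]
    (7,2)@(15, 5): e=[8,2,62] → █
    (8,2)@(17, 5): e=[16,-14,70] → ·
    (3,3)@(7, 7): e=[0,54,18] → █  [on edge]
    (4,3)@(9, 7): e=[8,38,26] → █
    (5,3)@(11, 7): e=[16,22,34] → █
    (7,3)@(15, 7): e=[32,-10,50] → ·
    (0,4)@(1, 9): e=[0,90,-18] → ·  [on edge]
    (3,4)@(7, 9): e=[24,42,6] → █
    (6,4)@(13, 9): e=[48,-6,30] → ·
    (3,5)@(7, 11): e=[48,30,-6] → ·
    (4,5)@(9, 11): e=[56,14,2] → █
  covered (10 px):
    · · · · · · · · ·
    · · · · · · · · ·
    · · · · · · █ █ ·
    · · · █ █ █ █ · ·
    · · · █ █ █ · · ·
    · · · · █ · · · ·
    · · · · · · · · ·
    · · · · · · · · ·
    · · · · · · · · ·
    · · · · · · · · ·
    · · · · · · · · ·
    · · · · · · · · ·
T1:
  2·area = 4
  edge (14, 18)→(16, 16): d=(2,-2) inclusive
  edge (16, 16)→(12, 22): d=(-4,6) inclusive
  edge (12, 22)→(14, 18): d=(2,-4) inclusive
    (8,7)@(17, 15): e=[0,-2,6] → ·  [on edge]
    (7,8)@(15, 17): e=[0,2,2] → █  [on edge]
    (8,8)@(17, 17): e=[4,-10,10] → ·
    (6,9)@(13, 19): e=[0,6,-2] → ·  [on edge]
    (7,9)@(15, 19): e=[4,-6,6] → ·
    (5,10)@(11, 21): e=[0,10,-6] → ·  [on edge]
    (4,11)@(9, 23): e=[0,14,-10] → ·  [on edge]
  covered (1 px):
    · · · · · · · · ·
    · · · · · · · · ·
    · · · · · · · · ·
    · · · · · · · · ·
    · · · · · · · · ·
    · · · · · · · · ·
    · · · · · · · · ·
    · · · · · · · · ·
    · · · · · · · █ ·
    · · · · · · · · ·
    · · · · · · · · ·
    · · · · · · · · ·
T2:
  2·area = 76
  edge (16, 8)→(10, 18): d=(-6,10) inclusive
  edge (10, 18)→(0, 22): d=(-10,4) inclusive
  edge (0, 22)→(16, 8): d=(16,-14) inclusive
    (7,4)@(15, 9): e=[4,70,2] → █
    (8,4)@(17, 9): e=[-16,62,30] → ·
    (6,5)@(13, 11): e=[12,58,6] → █
    (7,5)@(15, 11): e=[-8,50,34] → ·
    (5,6)@(11, 13): e=[20,46,10] → █
    (6,6)@(13, 13): e=[0,38,38] → █  [on edge]
    (7,6)@(15, 13): e=[-20,30,66] → ·
    (4,7)@(9, 15): e=[28,34,14] → █
    (6,7)@(13, 15): e=[-12,18,70] → ·
    (3,8)@(7, 17): e=[36,22,18] → █
    (5,8)@(11, 17): e=[-4,6,74] → ·
    (2,9)@(5, 19): e=[44,10,22] → █
    (3,11)@(7, 23): e=[0,-38,114] → ·  [on edge]
  covered (10 px):
    · · · · · · · · ·
    · · · · · · · · ·
    · · · · · · · · ·
    · · · · · · · · ·
    · · · · · · · █ ·
    · · · · · · █ · ·
    · · · · · █ █ · ·
    · · · · █ █ · · ·
    · · · █ █ · · · ·
    · · █ █ · · · · ·
    · · · · · · · · ·
    · · · · · · · · ·
T3:
  2·area = 8
  edge (2, 20)→(0, 22): d=(-2,2) inclusive
  edge (0, 22)→(14, 4): d=(14,-18) inclusive
  edge (14, 4)→(2, 20): d=(-12,16) inclusive
    (8,2)@(17, 5): e=[0,68,-60] → ·  [on edge]
    (7,3)@(15, 7): e=[0,60,-52] → ·  [on edge]
    (6,4)@(13, 9): e=[0,52,-44] → ·  [on edge]
    (5,5)@(11, 11): e=[0,44,-36] → ·  [on edge]
    (3,6)@(7, 13): e=[4,0,4] → █  [on edge]
    (4,6)@(9, 13): e=[0,36,-28] → ·  [on edge]
    (3,7)@(7, 15): e=[0,28,-20] → ·  [on edge]
    (2,8)@(5, 17): e=[0,20,-12] → ·  [on edge]
    (1,9)@(3, 19): e=[0,12,-4] → ·  [on edge]
    (0,10)@(1, 21): e=[0,4,4] → █  [on edge]
    (1,10)@(3, 21): e=[-4,40,-28] → ·
    (0,11)@(1, 23): e=[-4,32,-20] → ·
  covered (2 px):
    · · · · · · · · ·
    · · · · · · · · ·
    · · · · · · · · ·
    · · · · · · · · ·
    · · · · · · · · ·
    · · · · · · · · ·
    · · · █ · · · · ·
    · · · · · · · · ·
    · · · · · · · · ·
    · · · · · · · · ·
    █ · · · · · · · ·
    · · · · · · · · ·

Final: "outside"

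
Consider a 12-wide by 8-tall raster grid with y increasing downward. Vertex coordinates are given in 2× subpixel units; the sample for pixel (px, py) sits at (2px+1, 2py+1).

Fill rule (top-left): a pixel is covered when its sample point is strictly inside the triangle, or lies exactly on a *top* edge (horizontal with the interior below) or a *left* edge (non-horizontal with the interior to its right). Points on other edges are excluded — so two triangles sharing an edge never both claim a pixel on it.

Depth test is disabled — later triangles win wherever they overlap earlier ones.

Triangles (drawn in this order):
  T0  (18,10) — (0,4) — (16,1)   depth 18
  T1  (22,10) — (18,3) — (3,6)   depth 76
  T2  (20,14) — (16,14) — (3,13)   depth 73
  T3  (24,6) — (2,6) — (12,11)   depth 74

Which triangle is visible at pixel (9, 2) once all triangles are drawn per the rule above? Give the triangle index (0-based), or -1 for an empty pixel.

T0:
  2·area = 150
  edge (18, 10)→(0, 4): d=(-18,-6) top-left  bias=+0
  edge (0, 4)→(16, 1): d=(16,-3) top-left  bias=+0
  edge (16, 1)→(18, 10): d=(2,9) right/bottom  bias=-1
    (3,1)@(7, 3): e=[60,5,85] → X
    (4,1)@(9, 3): e=[72,11,67] → X
    (5,1)@(11, 3): e=[84,17,49] → X
    (6,1)@(13, 3): e=[96,23,31] → X
    (7,1)@(15, 3): e=[108,29,13] → X
    (8,1)@(17, 3): e=[120,35,-5] → .
    (1,2)@(3, 5): e=[0,25,125] → X  [on edge]
    (2,2)@(5, 5): e=[12,31,107] → X
    (8,2)@(17, 5): e=[84,67,-1] → .
    (1,3)@(3, 7): e=[-36,57,129] → .
    (2,3)@(5, 7): e=[-24,63,111] → .
    (3,3)@(7, 7): e=[-12,69,93] → .
    (4,3)@(9, 7): e=[0,75,75] → X  [on edge]
    (7,4)@(15, 9): e=[0,125,25] → X  [on edge]
    (10,5)@(21, 11): e=[0,175,-25] → .  [on edge]
  covered (19 px):
    . . . . . . . . . . . .
    . . . X X X X X . . . .
    . X X X X X X X . . . .
    . . . . X X X X X . . .
    . . . . . . . X X . . .
    . . . . . . . . . . . .
    . . . . . . . . . . . .
    . . . . . . . . . . . .
T1:
  2·area = 117  (B↔C swapped to make it positive)
  edge (22, 10)→(3, 6): d=(-19,-4) top-left  bias=+0
  edge (3, 6)→(18, 3): d=(15,-3) top-left  bias=+0
  edge (18, 3)→(22, 10): d=(4,7) right/bottom  bias=-1
    (4,2)@(9, 5): e=[43,3,71] → X
    (5,2)@(11, 5): e=[51,9,57] → X
    (6,2)@(13, 5): e=[59,15,43] → X
    (7,2)@(15, 5): e=[67,21,29] → X
    (8,2)@(17, 5): e=[75,27,15] → X
    (9,2)@(19, 5): e=[83,33,1] → X
    (10,2)@(21, 5): e=[91,39,-13] → .
    (4,3)@(9, 7): e=[5,33,79] → X
    (10,3)@(21, 7): e=[53,69,-5] → .
    (4,4)@(9, 9): e=[-33,63,87] → .
    (5,4)@(11, 9): e=[-25,69,73] → .
    (6,4)@(13, 9): e=[-17,75,59] → .
  covered (14 px):
    . . . . . . . . . . . .
    . . . . . . . . . . . .
    . . . . X X X X X X . .
    . . . . X X X X X X . .
    . . . . . . . . . X X .
    . . . . . . . . . . . .
    . . . . . . . . . . . .
    . . . . . . . . . . . .
T2:
  2·area = 4
  edge (20, 14)→(16, 14): d=(-4,0) right/bottom  bias=-1
  edge (16, 14)→(3, 13): d=(-13,-1) top-left  bias=+0
  edge (3, 13)→(20, 14): d=(17,1) right/bottom  bias=-1
    (1,6)@(3, 13): e=[4,0,0] → .  [on edge]
  covered (0 px):
    . . . . . . . . . . . .
    . . . . . . . . . . . .
    . . . . . . . . . . . .
    . . . . . . . . . . . .
    . . . . . . . . . . . .
    . . . . . . . . . . . .
    . . . . . . . . . . . .
    . . . . . . . . . . . .
T3:
  2·area = 110  (B↔C swapped to make it positive)
  edge (24, 6)→(12, 11): d=(-12,5) right/bottom  bias=-1
  edge (12, 11)→(2, 6): d=(-10,-5) top-left  bias=+0
  edge (2, 6)→(24, 6): d=(22,0) top-left  bias=+0
    (2,3)@(5, 7): e=[83,5,22] → X
    (3,3)@(7, 7): e=[73,15,22] → X
    (4,3)@(9, 7): e=[63,25,22] → X
    (5,3)@(11, 7): e=[53,35,22] → X
    (6,3)@(13, 7): e=[43,45,22] → X
    (7,3)@(15, 7): e=[33,55,22] → X
    (8,3)@(17, 7): e=[23,65,22] → X
    (9,3)@(19, 7): e=[13,75,22] → X
    (10,3)@(21, 7): e=[3,85,22] → X
    (11,3)@(23, 7): e=[-7,95,22] → .
    (2,4)@(5, 9): e=[59,-15,66] → .
    (3,4)@(7, 9): e=[49,-5,66] → .
  covered (13 px):
    . . . . . . . . . . . .
    . . . . . . . . . . . .
    . . . . . . . . . . . .
    . . X X X X X X X X X .
    . . . . X X X X . . . .
    . . . . . . . . . . . .
    . . . . . . . . . . . .
    . . . . . . . . . . . .

Z-buffer (winner per pixel, '.' = empty):
  . . . . . . . . . . . .
  . . . 0 0 0 0 0 . . . .
  . 0 0 0 1 1 1 1 1 1 . .
  . . 3 3 3 3 3 3 3 3 3 .
  . . . . 3 3 3 3 0 1 1 .
  . . . . . . . . . . . .
  . . . . . . . . . . . .
  . . . . . . . . . . . .

Answer: 1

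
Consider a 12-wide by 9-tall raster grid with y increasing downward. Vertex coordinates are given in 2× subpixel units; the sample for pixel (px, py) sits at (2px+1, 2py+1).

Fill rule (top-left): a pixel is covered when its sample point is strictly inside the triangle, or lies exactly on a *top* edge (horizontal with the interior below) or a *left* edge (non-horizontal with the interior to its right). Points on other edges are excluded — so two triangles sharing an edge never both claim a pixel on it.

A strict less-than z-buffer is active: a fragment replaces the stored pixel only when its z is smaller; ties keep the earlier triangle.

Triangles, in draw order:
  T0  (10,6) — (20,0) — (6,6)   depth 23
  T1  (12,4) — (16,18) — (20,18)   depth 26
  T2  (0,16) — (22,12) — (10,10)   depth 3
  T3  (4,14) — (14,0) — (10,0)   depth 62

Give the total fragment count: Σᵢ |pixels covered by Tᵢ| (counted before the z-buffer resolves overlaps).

T0:
  2·area = 24  (B↔C swapped to make it positive)
  edge (10, 6)→(6, 6): d=(-4,0) right/bottom  bias=-1
  edge (6, 6)→(20, 0): d=(14,-6) top-left  bias=+0
  edge (20, 0)→(10, 6): d=(-10,6) right/bottom  bias=-1
    (6,1)@(13, 3): e=[12,0,12] → #  [on edge]
    (7,1)@(15, 3): e=[12,12,0] → ·  [on edge]
    (4,2)@(9, 5): e=[4,4,16] → #
    (5,2)@(11, 5): e=[4,16,4] → #
    (6,2)@(13, 5): e=[4,28,-8] → ·
    (4,3)@(9, 7): e=[-4,32,-4] → ·
    (5,3)@(11, 7): e=[-4,44,-16] → ·
    (2,4)@(5, 9): e=[-12,36,0] → ·  [on edge]
  covered (3 px):
    · · · · · · · · · · · ·
    · · · · · · # · · · · ·
    · · · · # # · · · · · ·
    · · · · · · · · · · · ·
    · · · · · · · · · · · ·
    · · · · · · · · · · · ·
    · · · · · · · · · · · ·
    · · · · · · · · · · · ·
    · · · · · · · · · · · ·
T1:
  2·area = 56  (B↔C swapped to make it positive)
  edge (12, 4)→(20, 18): d=(8,14) right/bottom  bias=-1
  edge (20, 18)→(16, 18): d=(-4,0) right/bottom  bias=-1
  edge (16, 18)→(12, 4): d=(-4,-14) top-left  bias=+0
    (6,3)@(13, 7): e=[10,44,2] → #
    (7,3)@(15, 7): e=[-18,44,30] → ·
    (6,4)@(13, 9): e=[26,36,-6] → ·
    (7,5)@(15, 11): e=[14,28,14] → #
    (8,5)@(17, 11): e=[-14,28,42] → ·
    (7,6)@(15, 13): e=[30,20,6] → #
    (8,6)@(17, 13): e=[2,20,34] → #
    (9,6)@(19, 13): e=[-26,20,62] → ·
    (7,7)@(15, 15): e=[46,12,-2] → ·
    (8,7)@(17, 15): e=[18,12,26] → #
    (9,7)@(19, 15): e=[-10,12,54] → ·
    (8,8)@(17, 17): e=[34,4,18] → #
  covered (7 px):
    · · · · · · · · · · · ·
    · · · · · · · · · · · ·
    · · · · · · · · · · · ·
    · · · · · · # · · · · ·
    · · · · · · · · · · · ·
    · · · · · · · # · · · ·
    · · · · · · · # # · · ·
    · · · · · · · · # · · ·
    · · · · · · · · # # · ·
T2:
  2·area = 92  (B↔C swapped to make it positive)
  edge (0, 16)→(10, 10): d=(10,-6) top-left  bias=+0
  edge (10, 10)→(22, 12): d=(12,2) right/bottom  bias=-1
  edge (22, 12)→(0, 16): d=(-22,4) right/bottom  bias=-1
    (7,3)@(15, 7): e=[0,-46,138] → ·  [on edge]
    (4,5)@(9, 11): e=[4,14,74] → #
    (5,5)@(11, 11): e=[16,10,66] → #
    (6,5)@(13, 11): e=[28,6,58] → #
    (7,5)@(15, 11): e=[40,2,50] → #
    (8,5)@(17, 11): e=[52,-2,42] → ·
    (2,6)@(5, 13): e=[0,46,46] → #  [on edge]
    (3,6)@(7, 13): e=[12,42,38] → #
    (8,6)@(17, 13): e=[72,22,-2] → ·
    (1,7)@(3, 15): e=[8,74,10] → #
    (3,7)@(7, 15): e=[32,66,-6] → ·
    (4,7)@(9, 15): e=[44,62,-14] → ·
  covered (12 px):
    · · · · · · · · · · · ·
    · · · · · · · · · · · ·
    · · · · · · · · · · · ·
    · · · · · · · · · · · ·
    · · · · · · · · · · · ·
    · · · · # # # # · · · ·
    · · # # # # # # · · · ·
    · # # · · · · · · · · ·
    · · · · · · · · · · · ·
T3:
  2·area = 56  (B↔C swapped to make it positive)
  edge (4, 14)→(10, 0): d=(6,-14) top-left  bias=+0
  edge (10, 0)→(14, 0): d=(4,0) top-left  bias=+0
  edge (14, 0)→(4, 14): d=(-10,14) right/bottom  bias=-1
    (5,0)@(11, 1): e=[20,4,32] → #
    (6,0)@(13, 1): e=[48,4,4] → #
    (7,0)@(15, 1): e=[76,4,-24] → ·
    (4,1)@(9, 3): e=[4,12,40] → #
    (6,1)@(13, 3): e=[60,12,-16] → ·
    (4,2)@(9, 5): e=[16,20,20] → #
    (5,2)@(11, 5): e=[44,20,-8] → ·
    (3,3)@(7, 7): e=[0,28,28] → #  [on edge]
    (4,3)@(9, 7): e=[28,28,0] → ·  [on edge]
    (3,4)@(7, 9): e=[12,36,8] → #
    (4,4)@(9, 9): e=[40,36,-20] → ·
    (3,5)@(7, 11): e=[24,44,-12] → ·
  covered (7 px):
    · · · · · # # · · · · ·
    · · · · # # · · · · · ·
    · · · · # · · · · · · ·
    · · · # · · · · · · · ·
    · · · # · · · · · · · ·
    · · · · · · · · · · · ·
    · · · · · · · · · · · ·
    · · · · · · · · · · · ·
    · · · · · · · · · · · ·

Result: 29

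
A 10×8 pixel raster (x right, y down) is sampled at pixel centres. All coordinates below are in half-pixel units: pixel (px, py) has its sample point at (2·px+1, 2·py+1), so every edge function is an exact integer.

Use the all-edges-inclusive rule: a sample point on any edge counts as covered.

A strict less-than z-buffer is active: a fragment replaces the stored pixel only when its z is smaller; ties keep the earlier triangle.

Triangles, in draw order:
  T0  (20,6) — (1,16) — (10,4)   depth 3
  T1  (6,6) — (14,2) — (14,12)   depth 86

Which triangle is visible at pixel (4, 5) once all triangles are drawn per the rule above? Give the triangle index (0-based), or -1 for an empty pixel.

T0:
  2·area = 138
  edge (20, 6)→(1, 16): d=(-19,10) inclusive
  edge (1, 16)→(10, 4): d=(9,-12) inclusive
  edge (10, 4)→(20, 6): d=(10,2) inclusive
    (2,1)@(5, 3): e=[207,-69,0] → ·  [on edge]
    (5,2)@(11, 5): e=[109,21,8] → █
    (6,2)@(13, 5): e=[89,45,4] → █
    (7,2)@(15, 5): e=[69,69,0] → █  [on edge]
    (8,2)@(17, 5): e=[49,93,-4] → ·
    (4,3)@(9, 7): e=[91,15,32] → █
    (8,3)@(17, 7): e=[11,111,16] → █
    (9,3)@(19, 7): e=[-9,135,12] → ·
    (3,4)@(7, 9): e=[73,9,56] → █
    (7,4)@(15, 9): e=[-7,105,40] → ·
    (8,4)@(17, 9): e=[-27,129,36] → ·
    (2,5)@(5, 11): e=[55,3,80] → █
  covered (16 px):
    · · · · · · · · · ·
    · · · · · · · · · ·
    · · · · · █ █ █ · ·
    · · · · █ █ █ █ █ ·
    · · · █ █ █ █ · · ·
    · · █ █ █ · · · · ·
    · · █ · · · · · · ·
    · · · · · · · · · ·
T1:
  2·area = 80
  edge (6, 6)→(14, 2): d=(8,-4) inclusive
  edge (14, 2)→(14, 12): d=(0,10) inclusive
  edge (14, 12)→(6, 6): d=(-8,-6) inclusive
    (6,1)@(13, 3): e=[4,10,66] → █
    (7,1)@(15, 3): e=[12,-10,78] → ·
    (4,2)@(9, 5): e=[4,50,26] → █
    (5,2)@(11, 5): e=[12,30,38] → █
    (7,2)@(15, 5): e=[28,-10,62] → ·
    (4,3)@(9, 7): e=[20,50,10] → █
    (7,3)@(15, 7): e=[44,-10,46] → ·
    (4,4)@(9, 9): e=[36,50,-6] → ·
    (5,4)@(11, 9): e=[44,30,6] → █
    (7,4)@(15, 9): e=[60,-10,30] → ·
    (5,5)@(11, 11): e=[60,30,-10] → ·
    (6,5)@(13, 11): e=[68,10,2] → █
  covered (10 px):
    · · · · · · · · · ·
    · · · · · · █ · · ·
    · · · · █ █ █ · · ·
    · · · · █ █ █ · · ·
    · · · · · █ █ · · ·
    · · · · · · █ · · ·
    · · · · · · · · · ·
    · · · · · · · · · ·

Z-buffer (winner per pixel, '.' = empty):
  . . . . . . . . . .
  . . . . . . 1 . . .
  . . . . 1 0 0 0 . .
  . . . . 0 0 0 0 0 .
  . . . 0 0 0 0 . . .
  . . 0 0 0 . 1 . . .
  . . 0 . . . . . . .
  . . . . . . . . . .

Result: 0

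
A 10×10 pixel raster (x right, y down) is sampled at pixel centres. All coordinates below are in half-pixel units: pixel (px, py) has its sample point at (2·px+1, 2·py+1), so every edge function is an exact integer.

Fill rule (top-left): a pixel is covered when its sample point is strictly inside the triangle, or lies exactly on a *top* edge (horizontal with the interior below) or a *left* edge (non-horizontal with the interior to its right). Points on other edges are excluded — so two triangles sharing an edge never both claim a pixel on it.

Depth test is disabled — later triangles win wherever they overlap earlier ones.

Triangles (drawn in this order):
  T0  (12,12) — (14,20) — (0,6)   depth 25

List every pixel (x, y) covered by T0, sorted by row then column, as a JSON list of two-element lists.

T0:
  2·area = 84
  edge (12, 12)→(14, 20): d=(2,8) right/bottom  bias=-1
  edge (14, 20)→(0, 6): d=(-14,-14) top-left  bias=+0
  edge (0, 6)→(12, 12): d=(12,6) right/bottom  bias=-1
    (0,3)@(1, 7): e=[78,0,6] → █  [on edge]
    (1,3)@(3, 7): e=[62,28,-6] → ·
    (0,4)@(1, 9): e=[82,-28,30] → ·
    (1,4)@(3, 9): e=[66,0,18] → █  [on edge]
    (2,4)@(5, 9): e=[50,28,6] → █
    (3,4)@(7, 9): e=[34,56,-6] → ·
    (1,5)@(3, 11): e=[70,-28,42] → ·
    (2,5)@(5, 11): e=[54,0,30] → █  [on edge]
    (3,5)@(7, 11): e=[38,28,18] → █
    (4,5)@(9, 11): e=[22,56,6] → █
    (5,5)@(11, 11): e=[6,84,-6] → ·
    (2,6)@(5, 13): e=[58,-28,54] → ·
    (3,6)@(7, 13): e=[42,0,42] → █  [on edge]
    (4,7)@(9, 15): e=[30,0,54] → █  [on edge]
    (5,8)@(11, 17): e=[18,0,66] → █  [on edge]
    (6,9)@(13, 19): e=[6,0,78] → █  [on edge]
  covered (14 px):
    · · · · · · · · · ·
    · · · · · · · · · ·
    · · · · · · · · · ·
    █ · · · · · · · · ·
    · █ █ · · · · · · ·
    · · █ █ █ · · · · ·
    · · · █ █ █ · · · ·
    · · · · █ █ · · · ·
    · · · · · █ █ · · ·
    · · · · · · █ · · ·

Final: [[0,3],[1,4],[2,4],[2,5],[3,5],[4,5],[3,6],[4,6],[5,6],[4,7],[5,7],[5,8],[6,8],[6,9]]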